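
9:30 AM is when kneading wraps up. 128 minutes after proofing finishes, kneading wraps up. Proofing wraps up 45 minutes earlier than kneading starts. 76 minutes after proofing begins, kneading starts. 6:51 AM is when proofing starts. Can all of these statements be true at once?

Yes

Kneading starts at 6:51 AM + 76 min = 8:07 AM.
Proofing ends at 8:07 AM − 45 min = 7:22 AM.
Kneading ends at 7:22 AM + 128 min = 9:30 AM.
That matches the stated 9:30 AM, so the schedule is consistent.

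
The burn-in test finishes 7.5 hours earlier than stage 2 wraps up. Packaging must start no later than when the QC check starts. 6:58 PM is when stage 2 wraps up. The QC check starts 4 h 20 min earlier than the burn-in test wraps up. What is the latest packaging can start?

The burn-in test ends at 6:58 PM − 450 min = 11:28 AM.
The QC check starts at 11:28 AM − 260 min = 7:08 AM.
Packaging is bounded by the QC check, so the latest it can start is 7:08 AM.

7:08 AM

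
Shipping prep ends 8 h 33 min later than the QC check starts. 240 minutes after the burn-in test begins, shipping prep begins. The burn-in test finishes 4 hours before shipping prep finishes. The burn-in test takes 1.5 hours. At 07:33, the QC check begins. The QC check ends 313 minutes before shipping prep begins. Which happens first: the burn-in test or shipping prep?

the burn-in test

Shipping prep ends at 07:33 + 513 min = 16:06.
The burn-in test ends at 16:06 − 240 min = 12:06.
The burn-in test starts at 12:06 − 90 min = 10:36.
Shipping prep starts at 10:36 + 240 min = 14:36.
The burn-in test starts at 10:36 and shipping prep starts at 14:36, so the burn-in test is first.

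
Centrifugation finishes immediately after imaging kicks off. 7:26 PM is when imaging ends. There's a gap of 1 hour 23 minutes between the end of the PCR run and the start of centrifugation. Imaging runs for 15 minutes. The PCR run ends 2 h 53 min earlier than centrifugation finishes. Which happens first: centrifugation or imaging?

centrifugation

Imaging starts at 7:26 PM − 15 min = 7:11 PM.
So centrifugation ends at 7:11 PM.
The PCR run ends at 7:11 PM − 173 min = 4:18 PM.
Centrifugation starts at 4:18 PM + 83 min = 5:41 PM.
Centrifugation starts at 5:41 PM and imaging starts at 7:11 PM, so centrifugation is first.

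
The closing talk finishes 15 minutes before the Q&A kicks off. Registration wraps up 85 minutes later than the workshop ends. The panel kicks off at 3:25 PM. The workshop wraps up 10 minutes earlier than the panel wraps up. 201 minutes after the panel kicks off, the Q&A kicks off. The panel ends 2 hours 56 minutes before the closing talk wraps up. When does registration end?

4:50 PM

The Q&A starts at 3:25 PM + 201 min = 6:46 PM.
The closing talk ends at 6:46 PM − 15 min = 6:31 PM.
The panel ends at 6:31 PM − 176 min = 3:35 PM.
The workshop ends at 3:35 PM − 10 min = 3:25 PM.
Registration ends at 3:25 PM + 85 min = 4:50 PM.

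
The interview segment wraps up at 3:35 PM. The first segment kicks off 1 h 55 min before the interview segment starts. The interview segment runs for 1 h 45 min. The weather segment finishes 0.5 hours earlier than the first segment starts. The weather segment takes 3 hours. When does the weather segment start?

The interview segment starts at 3:35 PM − 105 min = 1:50 PM.
The first segment starts at 1:50 PM − 115 min = 11:55 AM.
The weather segment ends at 11:55 AM − 30 min = 11:25 AM.
The weather segment starts at 11:25 AM − 180 min = 8:25 AM.

8:25 AM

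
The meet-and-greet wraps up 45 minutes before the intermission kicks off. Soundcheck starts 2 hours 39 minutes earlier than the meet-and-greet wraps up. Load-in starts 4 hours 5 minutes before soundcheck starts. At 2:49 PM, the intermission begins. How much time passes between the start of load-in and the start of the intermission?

7 hours 29 minutes

The meet-and-greet ends at 2:49 PM − 45 min = 2:04 PM.
Soundcheck starts at 2:04 PM − 159 min = 11:25 AM.
Load-in starts at 11:25 AM − 245 min = 7:20 AM.
From 7:20 AM to 2:49 PM is 7 hours 29 minutes.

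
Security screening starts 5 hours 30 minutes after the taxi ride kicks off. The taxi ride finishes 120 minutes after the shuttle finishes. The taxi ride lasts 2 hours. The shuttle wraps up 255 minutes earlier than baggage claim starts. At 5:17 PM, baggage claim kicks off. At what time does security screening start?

The shuttle ends at 5:17 PM − 255 min = 1:02 PM.
The taxi ride ends at 1:02 PM + 120 min = 3:02 PM.
The taxi ride starts at 3:02 PM − 120 min = 1:02 PM.
Security screening starts at 1:02 PM + 330 min = 6:32 PM.

6:32 PM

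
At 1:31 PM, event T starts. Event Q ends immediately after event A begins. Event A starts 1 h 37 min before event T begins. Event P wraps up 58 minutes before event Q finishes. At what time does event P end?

Event A starts at 1:31 PM − 97 min = 11:54 AM.
So event Q ends at 11:54 AM.
Event P ends at 11:54 AM − 58 min = 10:56 AM.

10:56 AM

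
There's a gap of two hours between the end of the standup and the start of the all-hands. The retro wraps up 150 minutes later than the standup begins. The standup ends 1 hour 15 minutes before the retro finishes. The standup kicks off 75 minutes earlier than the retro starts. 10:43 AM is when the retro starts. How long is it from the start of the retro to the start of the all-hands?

2 hours

The standup starts at 10:43 AM − 75 min = 9:28 AM.
The retro ends at 9:28 AM + 150 min = 11:58 AM.
The standup ends at 11:58 AM − 75 min = 10:43 AM.
The all-hands starts at 10:43 AM + 120 min = 12:43 PM.
From 10:43 AM to 12:43 PM is 2 hours.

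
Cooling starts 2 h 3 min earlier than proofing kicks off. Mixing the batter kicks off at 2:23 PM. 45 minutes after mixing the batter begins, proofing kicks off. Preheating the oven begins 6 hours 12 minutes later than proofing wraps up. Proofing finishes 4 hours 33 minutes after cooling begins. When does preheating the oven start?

11:50 PM

Proofing starts at 2:23 PM + 45 min = 3:08 PM.
Cooling starts at 3:08 PM − 123 min = 1:05 PM.
Proofing ends at 1:05 PM + 273 min = 5:38 PM.
Preheating the oven starts at 5:38 PM + 372 min = 11:50 PM.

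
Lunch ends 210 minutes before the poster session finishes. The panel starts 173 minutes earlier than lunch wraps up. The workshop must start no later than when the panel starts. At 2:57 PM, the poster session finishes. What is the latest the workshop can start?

Lunch ends at 2:57 PM − 210 min = 11:27 AM.
The panel starts at 11:27 AM − 173 min = 8:34 AM.
The workshop is bounded by the panel, so the latest it can start is 8:34 AM.

8:34 AM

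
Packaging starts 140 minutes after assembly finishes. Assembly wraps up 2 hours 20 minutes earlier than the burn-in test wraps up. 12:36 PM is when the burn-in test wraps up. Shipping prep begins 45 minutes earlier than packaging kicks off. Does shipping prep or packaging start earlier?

Assembly ends at 12:36 PM − 140 min = 10:16 AM.
Packaging starts at 10:16 AM + 140 min = 12:36 PM.
Shipping prep starts at 12:36 PM − 45 min = 11:51 AM.
Shipping prep starts at 11:51 AM and packaging starts at 12:36 PM, so shipping prep is first.

shipping prep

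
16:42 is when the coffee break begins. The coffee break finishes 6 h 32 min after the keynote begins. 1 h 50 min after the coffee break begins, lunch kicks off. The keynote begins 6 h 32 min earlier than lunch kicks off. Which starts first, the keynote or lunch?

the keynote

Lunch starts at 16:42 + 110 min = 18:32.
The keynote starts at 18:32 − 392 min = 12:00.
The keynote starts at 12:00 and lunch starts at 18:32, so the keynote is first.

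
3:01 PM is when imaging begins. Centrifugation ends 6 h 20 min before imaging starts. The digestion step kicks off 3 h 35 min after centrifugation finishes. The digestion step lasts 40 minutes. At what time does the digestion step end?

Centrifugation ends at 3:01 PM − 380 min = 8:41 AM.
The digestion step starts at 8:41 AM + 215 min = 12:16 PM.
The digestion step ends at 12:16 PM + 40 min = 12:56 PM.

12:56 PM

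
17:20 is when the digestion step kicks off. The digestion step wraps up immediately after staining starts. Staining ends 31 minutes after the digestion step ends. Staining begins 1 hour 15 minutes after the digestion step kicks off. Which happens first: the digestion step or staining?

Staining starts at 17:20 + 75 min = 18:35.
The digestion step starts at 17:20 and staining starts at 18:35, so the digestion step is first.

the digestion step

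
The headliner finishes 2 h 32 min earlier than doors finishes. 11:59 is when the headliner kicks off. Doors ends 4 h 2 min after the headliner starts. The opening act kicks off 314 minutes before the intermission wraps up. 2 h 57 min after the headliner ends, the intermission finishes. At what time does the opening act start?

Doors ends at 11:59 + 242 min = 16:01.
The headliner ends at 16:01 − 152 min = 13:29.
The intermission ends at 13:29 + 177 min = 16:26.
The opening act starts at 16:26 − 314 min = 11:12.

11:12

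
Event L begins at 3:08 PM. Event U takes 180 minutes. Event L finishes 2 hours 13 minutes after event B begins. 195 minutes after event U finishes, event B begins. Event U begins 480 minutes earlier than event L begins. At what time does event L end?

3:36 PM

Event U starts at 3:08 PM − 480 min = 7:08 AM.
Event U ends at 7:08 AM + 180 min = 10:08 AM.
Event B starts at 10:08 AM + 195 min = 1:23 PM.
Event L ends at 1:23 PM + 133 min = 3:36 PM.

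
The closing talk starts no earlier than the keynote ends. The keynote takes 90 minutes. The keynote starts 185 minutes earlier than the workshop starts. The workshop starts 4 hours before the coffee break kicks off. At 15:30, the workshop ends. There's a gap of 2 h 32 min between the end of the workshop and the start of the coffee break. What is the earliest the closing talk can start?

The coffee break starts at 15:30 + 152 min = 18:02.
The workshop starts at 18:02 − 240 min = 14:02.
The keynote starts at 14:02 − 185 min = 10:57.
The keynote ends at 10:57 + 90 min = 12:27.
The closing talk is bounded by the keynote, so the earliest it can start is 12:27.

12:27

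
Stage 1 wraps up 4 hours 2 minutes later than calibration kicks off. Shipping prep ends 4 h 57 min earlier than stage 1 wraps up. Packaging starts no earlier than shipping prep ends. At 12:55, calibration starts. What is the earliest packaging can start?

Stage 1 ends at 12:55 + 242 min = 16:57.
Shipping prep ends at 16:57 − 297 min = 12:00.
Packaging is bounded by shipping prep, so the earliest it can start is 12:00.

12:00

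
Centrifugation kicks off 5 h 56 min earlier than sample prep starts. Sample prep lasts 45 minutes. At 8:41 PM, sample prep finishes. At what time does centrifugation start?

Sample prep starts at 8:41 PM − 45 min = 7:56 PM.
Centrifugation starts at 7:56 PM − 356 min = 2:00 PM.

2:00 PM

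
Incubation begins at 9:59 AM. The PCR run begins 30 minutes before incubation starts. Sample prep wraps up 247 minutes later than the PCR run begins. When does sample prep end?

1:36 PM

The PCR run starts at 9:59 AM − 30 min = 9:29 AM.
Sample prep ends at 9:29 AM + 247 min = 1:36 PM.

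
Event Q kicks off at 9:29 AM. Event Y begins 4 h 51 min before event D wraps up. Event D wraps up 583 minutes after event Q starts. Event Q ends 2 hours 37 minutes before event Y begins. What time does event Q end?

11:44 AM

Event D ends at 9:29 AM + 583 min = 7:12 PM.
Event Y starts at 7:12 PM − 291 min = 2:21 PM.
Event Q ends at 2:21 PM − 157 min = 11:44 AM.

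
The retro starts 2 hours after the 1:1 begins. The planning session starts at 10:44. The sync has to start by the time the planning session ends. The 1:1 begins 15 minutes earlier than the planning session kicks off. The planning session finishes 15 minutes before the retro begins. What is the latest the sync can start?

12:14

The 1:1 starts at 10:44 − 15 min = 10:29.
The retro starts at 10:29 + 120 min = 12:29.
The planning session ends at 12:29 − 15 min = 12:14.
The sync is bounded by the planning session, so the latest it can start is 12:14.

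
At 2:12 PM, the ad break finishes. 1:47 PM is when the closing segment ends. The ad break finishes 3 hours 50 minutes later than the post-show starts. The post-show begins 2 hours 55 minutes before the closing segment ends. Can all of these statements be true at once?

No

The post-show starts at 1:47 PM − 175 min = 10:52 AM.
The ad break ends at 10:52 AM + 230 min = 2:42 PM.
But the ad break is also said to end at 2:12 PM — a 30-minute conflict.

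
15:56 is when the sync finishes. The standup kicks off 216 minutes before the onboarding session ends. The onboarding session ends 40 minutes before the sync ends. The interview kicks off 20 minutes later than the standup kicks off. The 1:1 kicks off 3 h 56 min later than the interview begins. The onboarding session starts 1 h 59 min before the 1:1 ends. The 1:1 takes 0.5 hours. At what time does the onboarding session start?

The onboarding session ends at 15:56 − 40 min = 15:16.
The standup starts at 15:16 − 216 min = 11:40.
The interview starts at 11:40 + 20 min = 12:00.
The 1:1 starts at 12:00 + 236 min = 15:56.
The 1:1 ends at 15:56 + 30 min = 16:26.
The onboarding session starts at 16:26 − 119 min = 14:27.

14:27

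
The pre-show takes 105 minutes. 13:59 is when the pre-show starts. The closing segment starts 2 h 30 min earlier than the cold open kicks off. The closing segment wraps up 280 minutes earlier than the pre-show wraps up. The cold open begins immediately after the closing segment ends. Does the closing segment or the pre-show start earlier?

The pre-show ends at 13:59 + 105 min = 15:44.
The closing segment ends at 15:44 − 280 min = 11:04.
So the cold open starts at 11:04.
The closing segment starts at 11:04 − 150 min = 08:34.
The closing segment starts at 08:34 and the pre-show starts at 13:59, so the closing segment is first.

the closing segment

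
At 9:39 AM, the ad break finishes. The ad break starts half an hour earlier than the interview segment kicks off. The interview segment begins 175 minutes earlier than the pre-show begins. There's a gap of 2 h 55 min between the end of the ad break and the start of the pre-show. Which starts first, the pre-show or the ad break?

the ad break

The pre-show starts at 9:39 AM + 175 min = 12:34 PM.
The interview segment starts at 12:34 PM − 175 min = 9:39 AM.
The ad break starts at 9:39 AM − 30 min = 9:09 AM.
The pre-show starts at 12:34 PM and the ad break starts at 9:09 AM, so the ad break is first.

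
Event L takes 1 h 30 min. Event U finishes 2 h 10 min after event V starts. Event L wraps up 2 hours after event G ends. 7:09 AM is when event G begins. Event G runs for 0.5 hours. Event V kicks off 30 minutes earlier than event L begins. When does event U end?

Event G ends at 7:09 AM + 30 min = 7:39 AM.
Event L ends at 7:39 AM + 120 min = 9:39 AM.
Event L starts at 9:39 AM − 90 min = 8:09 AM.
Event V starts at 8:09 AM − 30 min = 7:39 AM.
Event U ends at 7:39 AM + 130 min = 9:49 AM.

9:49 AM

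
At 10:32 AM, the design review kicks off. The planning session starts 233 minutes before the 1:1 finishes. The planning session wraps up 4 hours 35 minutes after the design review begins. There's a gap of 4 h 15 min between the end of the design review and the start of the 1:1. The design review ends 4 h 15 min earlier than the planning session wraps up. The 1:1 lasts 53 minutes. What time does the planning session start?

12:07 PM

The planning session ends at 10:32 AM + 275 min = 3:07 PM.
The design review ends at 3:07 PM − 255 min = 10:52 AM.
The 1:1 starts at 10:52 AM + 255 min = 3:07 PM.
The 1:1 ends at 3:07 PM + 53 min = 4:00 PM.
The planning session starts at 4:00 PM − 233 min = 12:07 PM.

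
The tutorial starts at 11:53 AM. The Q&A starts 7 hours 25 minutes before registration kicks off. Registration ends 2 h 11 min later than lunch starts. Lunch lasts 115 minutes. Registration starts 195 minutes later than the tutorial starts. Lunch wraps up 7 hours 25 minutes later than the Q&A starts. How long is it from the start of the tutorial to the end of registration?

3 hours 31 minutes

Registration starts at 11:53 AM + 195 min = 3:08 PM.
The Q&A starts at 3:08 PM − 445 min = 7:43 AM.
Lunch ends at 7:43 AM + 445 min = 3:08 PM.
Lunch starts at 3:08 PM − 115 min = 1:13 PM.
Registration ends at 1:13 PM + 131 min = 3:24 PM.
From 11:53 AM to 3:24 PM is 3 hours 31 minutes.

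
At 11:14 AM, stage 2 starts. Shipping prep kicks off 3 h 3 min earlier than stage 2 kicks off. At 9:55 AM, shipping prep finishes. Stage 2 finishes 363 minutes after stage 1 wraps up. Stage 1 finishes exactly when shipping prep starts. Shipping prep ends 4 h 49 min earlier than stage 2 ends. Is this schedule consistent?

Shipping prep starts at 11:14 AM − 183 min = 8:11 AM.
So stage 1 ends at 8:11 AM.
Stage 2 ends at 8:11 AM + 363 min = 2:14 PM.
Shipping prep ends at 2:14 PM − 289 min = 9:25 AM.
But shipping prep is also said to end at 9:55 AM — a 30-minute conflict.

No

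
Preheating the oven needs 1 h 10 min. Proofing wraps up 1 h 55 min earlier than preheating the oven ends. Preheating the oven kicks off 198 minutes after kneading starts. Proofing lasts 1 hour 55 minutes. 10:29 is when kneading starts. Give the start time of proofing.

Preheating the oven starts at 10:29 + 198 min = 13:47.
Preheating the oven ends at 13:47 + 70 min = 14:57.
Proofing ends at 14:57 − 115 min = 13:02.
Proofing starts at 13:02 − 115 min = 11:07.

11:07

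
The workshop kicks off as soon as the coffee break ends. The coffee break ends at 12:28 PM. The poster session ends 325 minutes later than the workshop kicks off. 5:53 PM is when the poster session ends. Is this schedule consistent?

The workshop starts at 12:28 PM.
The poster session ends at 12:28 PM + 325 min = 5:53 PM.
That matches the stated 5:53 PM, so the schedule is consistent.

Yes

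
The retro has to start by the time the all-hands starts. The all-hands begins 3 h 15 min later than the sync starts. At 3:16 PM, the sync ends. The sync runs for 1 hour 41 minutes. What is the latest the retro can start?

The sync starts at 3:16 PM − 101 min = 1:35 PM.
The all-hands starts at 1:35 PM + 195 min = 4:50 PM.
The retro is bounded by the all-hands, so the latest it can start is 4:50 PM.

4:50 PM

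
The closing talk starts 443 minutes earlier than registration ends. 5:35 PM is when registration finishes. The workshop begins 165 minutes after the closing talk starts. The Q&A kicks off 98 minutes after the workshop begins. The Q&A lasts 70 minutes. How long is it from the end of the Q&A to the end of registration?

1 h 50 min

The closing talk starts at 5:35 PM − 443 min = 10:12 AM.
The workshop starts at 10:12 AM + 165 min = 12:57 PM.
The Q&A starts at 12:57 PM + 98 min = 2:35 PM.
The Q&A ends at 2:35 PM + 70 min = 3:45 PM.
From 3:45 PM to 5:35 PM is 1 h 50 min.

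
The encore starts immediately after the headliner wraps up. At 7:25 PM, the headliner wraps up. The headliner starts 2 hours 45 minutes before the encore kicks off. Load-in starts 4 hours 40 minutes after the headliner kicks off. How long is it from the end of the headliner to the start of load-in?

The encore starts at 7:25 PM.
The headliner starts at 7:25 PM − 165 min = 4:40 PM.
Load-in starts at 4:40 PM + 280 min = 9:20 PM.
From 7:25 PM to 9:20 PM is 1 hour 55 minutes.

1 hour 55 minutes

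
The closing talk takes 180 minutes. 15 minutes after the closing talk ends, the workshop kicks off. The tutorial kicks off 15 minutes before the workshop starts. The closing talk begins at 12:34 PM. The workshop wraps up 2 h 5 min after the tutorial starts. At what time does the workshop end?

5:39 PM

The closing talk ends at 12:34 PM + 180 min = 3:34 PM.
The workshop starts at 3:34 PM + 15 min = 3:49 PM.
The tutorial starts at 3:49 PM − 15 min = 3:34 PM.
The workshop ends at 3:34 PM + 125 min = 5:39 PM.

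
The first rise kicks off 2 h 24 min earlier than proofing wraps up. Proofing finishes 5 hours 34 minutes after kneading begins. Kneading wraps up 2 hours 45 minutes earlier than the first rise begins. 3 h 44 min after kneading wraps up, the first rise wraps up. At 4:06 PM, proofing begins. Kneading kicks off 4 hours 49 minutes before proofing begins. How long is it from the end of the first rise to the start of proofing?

Kneading starts at 4:06 PM − 289 min = 11:17 AM.
Proofing ends at 11:17 AM + 334 min = 4:51 PM.
The first rise starts at 4:51 PM − 144 min = 2:27 PM.
Kneading ends at 2:27 PM − 165 min = 11:42 AM.
The first rise ends at 11:42 AM + 224 min = 3:26 PM.
From 3:26 PM to 4:06 PM is 40 minutes.

40 minutes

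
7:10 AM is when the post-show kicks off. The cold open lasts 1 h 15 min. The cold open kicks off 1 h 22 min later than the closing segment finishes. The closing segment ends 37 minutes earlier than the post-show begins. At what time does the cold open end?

9:10 AM

The closing segment ends at 7:10 AM − 37 min = 6:33 AM.
The cold open starts at 6:33 AM + 82 min = 7:55 AM.
The cold open ends at 7:55 AM + 75 min = 9:10 AM.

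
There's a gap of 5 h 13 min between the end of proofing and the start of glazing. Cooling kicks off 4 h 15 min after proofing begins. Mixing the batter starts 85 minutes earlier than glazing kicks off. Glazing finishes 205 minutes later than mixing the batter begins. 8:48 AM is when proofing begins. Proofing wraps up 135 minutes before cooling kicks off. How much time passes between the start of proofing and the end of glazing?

Cooling starts at 8:48 AM + 255 min = 1:03 PM.
Proofing ends at 1:03 PM − 135 min = 10:48 AM.
Glazing starts at 10:48 AM + 313 min = 4:01 PM.
Mixing the batter starts at 4:01 PM − 85 min = 2:36 PM.
Glazing ends at 2:36 PM + 205 min = 6:01 PM.
From 8:48 AM to 6:01 PM is 9 hours 13 minutes.

9 hours 13 minutes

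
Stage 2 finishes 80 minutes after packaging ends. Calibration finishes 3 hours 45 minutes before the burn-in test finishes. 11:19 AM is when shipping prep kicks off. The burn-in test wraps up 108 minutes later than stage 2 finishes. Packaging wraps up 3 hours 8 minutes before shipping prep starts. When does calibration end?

Packaging ends at 11:19 AM − 188 min = 8:11 AM.
Stage 2 ends at 8:11 AM + 80 min = 9:31 AM.
The burn-in test ends at 9:31 AM + 108 min = 11:19 AM.
Calibration ends at 11:19 AM − 225 min = 7:34 AM.

7:34 AM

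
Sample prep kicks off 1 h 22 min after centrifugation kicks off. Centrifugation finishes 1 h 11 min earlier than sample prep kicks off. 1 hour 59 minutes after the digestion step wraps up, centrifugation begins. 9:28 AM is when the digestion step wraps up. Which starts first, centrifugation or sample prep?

centrifugation

Centrifugation starts at 9:28 AM + 119 min = 11:27 AM.
Sample prep starts at 11:27 AM + 82 min = 12:49 PM.
Centrifugation starts at 11:27 AM and sample prep starts at 12:49 PM, so centrifugation is first.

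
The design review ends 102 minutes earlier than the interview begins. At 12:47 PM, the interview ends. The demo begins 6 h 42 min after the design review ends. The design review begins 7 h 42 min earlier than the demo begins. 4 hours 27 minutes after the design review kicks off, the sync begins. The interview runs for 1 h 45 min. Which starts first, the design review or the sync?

the design review

The interview starts at 12:47 PM − 105 min = 11:02 AM.
The design review ends at 11:02 AM − 102 min = 9:20 AM.
The demo starts at 9:20 AM + 402 min = 4:02 PM.
The design review starts at 4:02 PM − 462 min = 8:20 AM.
The sync starts at 8:20 AM + 267 min = 12:47 PM.
The design review starts at 8:20 AM and the sync starts at 12:47 PM, so the design review is first.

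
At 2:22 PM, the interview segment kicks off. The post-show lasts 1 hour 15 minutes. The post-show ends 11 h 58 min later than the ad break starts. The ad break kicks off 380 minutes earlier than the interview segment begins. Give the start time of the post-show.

The ad break starts at 2:22 PM − 380 min = 8:02 AM.
The post-show ends at 8:02 AM + 718 min = 8:00 PM.
The post-show starts at 8:00 PM − 75 min = 6:45 PM.

6:45 PM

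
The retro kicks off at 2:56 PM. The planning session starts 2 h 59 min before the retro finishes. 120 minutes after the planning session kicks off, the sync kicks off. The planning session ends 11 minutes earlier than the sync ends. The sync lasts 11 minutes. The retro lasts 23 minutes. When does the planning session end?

2:20 PM

The retro ends at 2:56 PM + 23 min = 3:19 PM.
The planning session starts at 3:19 PM − 179 min = 12:20 PM.
The sync starts at 12:20 PM + 120 min = 2:20 PM.
The sync ends at 2:20 PM + 11 min = 2:31 PM.
The planning session ends at 2:31 PM − 11 min = 2:20 PM.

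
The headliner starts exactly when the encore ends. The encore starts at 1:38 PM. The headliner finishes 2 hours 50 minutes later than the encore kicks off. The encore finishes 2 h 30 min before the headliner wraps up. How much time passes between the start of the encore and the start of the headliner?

20 minutes

The headliner ends at 1:38 PM + 170 min = 4:28 PM.
The encore ends at 4:28 PM − 150 min = 1:58 PM.
So the headliner starts at 1:58 PM.
From 1:38 PM to 1:58 PM is 20 minutes.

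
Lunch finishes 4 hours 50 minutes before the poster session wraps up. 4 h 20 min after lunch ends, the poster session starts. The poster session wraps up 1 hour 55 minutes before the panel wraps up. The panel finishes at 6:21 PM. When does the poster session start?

3:56 PM

The poster session ends at 6:21 PM − 115 min = 4:26 PM.
Lunch ends at 4:26 PM − 290 min = 11:36 AM.
The poster session starts at 11:36 AM + 260 min = 3:56 PM.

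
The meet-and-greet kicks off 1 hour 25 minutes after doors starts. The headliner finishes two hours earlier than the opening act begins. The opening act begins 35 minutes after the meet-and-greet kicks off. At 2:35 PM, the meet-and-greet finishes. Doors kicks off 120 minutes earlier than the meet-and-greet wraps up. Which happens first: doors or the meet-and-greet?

Doors starts at 2:35 PM − 120 min = 12:35 PM.
The meet-and-greet starts at 12:35 PM + 85 min = 2:00 PM.
Doors starts at 12:35 PM and the meet-and-greet starts at 2:00 PM, so doors is first.

doors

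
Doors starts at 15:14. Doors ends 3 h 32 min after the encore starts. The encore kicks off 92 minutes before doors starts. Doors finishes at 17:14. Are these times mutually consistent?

Yes

The encore starts at 15:14 − 92 min = 13:42.
Doors ends at 13:42 + 212 min = 17:14.
That matches the stated 17:14, so the schedule is consistent.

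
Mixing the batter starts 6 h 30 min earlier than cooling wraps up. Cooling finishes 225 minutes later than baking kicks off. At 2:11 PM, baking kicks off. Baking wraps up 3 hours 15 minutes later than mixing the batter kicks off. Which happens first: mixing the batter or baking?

Cooling ends at 2:11 PM + 225 min = 5:56 PM.
Mixing the batter starts at 5:56 PM − 390 min = 11:26 AM.
Mixing the batter starts at 11:26 AM and baking starts at 2:11 PM, so mixing the batter is first.

mixing the batter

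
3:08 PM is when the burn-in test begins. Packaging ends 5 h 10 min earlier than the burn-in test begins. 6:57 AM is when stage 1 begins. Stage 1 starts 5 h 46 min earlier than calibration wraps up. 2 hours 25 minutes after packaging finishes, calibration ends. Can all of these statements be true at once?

Packaging ends at 3:08 PM − 310 min = 9:58 AM.
Calibration ends at 9:58 AM + 145 min = 12:23 PM.
Stage 1 starts at 12:23 PM − 346 min = 6:37 AM.
But stage 1 is also said to start at 6:57 AM — a 20-minute conflict.

No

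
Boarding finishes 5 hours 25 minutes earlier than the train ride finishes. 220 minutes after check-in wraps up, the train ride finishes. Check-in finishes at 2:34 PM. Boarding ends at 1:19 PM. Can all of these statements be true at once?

The train ride ends at 2:34 PM + 220 min = 6:14 PM.
Boarding ends at 6:14 PM − 325 min = 12:49 PM.
But boarding is also said to end at 1:19 PM — a 30-minute conflict.

No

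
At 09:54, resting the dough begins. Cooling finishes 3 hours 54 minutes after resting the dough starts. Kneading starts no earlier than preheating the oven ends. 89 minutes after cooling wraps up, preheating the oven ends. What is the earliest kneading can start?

15:17

Cooling ends at 09:54 + 234 min = 13:48.
Preheating the oven ends at 13:48 + 89 min = 15:17.
Kneading is bounded by preheating the oven, so the earliest it can start is 15:17.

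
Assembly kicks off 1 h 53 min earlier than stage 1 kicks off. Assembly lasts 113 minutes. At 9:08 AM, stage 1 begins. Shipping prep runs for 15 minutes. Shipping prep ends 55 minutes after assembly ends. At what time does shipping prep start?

Assembly starts at 9:08 AM − 113 min = 7:15 AM.
Assembly ends at 7:15 AM + 113 min = 9:08 AM.
Shipping prep ends at 9:08 AM + 55 min = 10:03 AM.
Shipping prep starts at 10:03 AM − 15 min = 9:48 AM.

9:48 AM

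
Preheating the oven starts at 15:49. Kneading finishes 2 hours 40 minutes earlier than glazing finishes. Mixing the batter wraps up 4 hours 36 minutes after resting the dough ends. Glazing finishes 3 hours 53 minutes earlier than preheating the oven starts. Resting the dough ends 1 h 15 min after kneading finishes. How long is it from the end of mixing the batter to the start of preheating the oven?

42 minutes

Glazing ends at 15:49 − 233 min = 11:56.
Kneading ends at 11:56 − 160 min = 09:16.
Resting the dough ends at 09:16 + 75 min = 10:31.
Mixing the batter ends at 10:31 + 276 min = 15:07.
From 15:07 to 15:49 is 42 minutes.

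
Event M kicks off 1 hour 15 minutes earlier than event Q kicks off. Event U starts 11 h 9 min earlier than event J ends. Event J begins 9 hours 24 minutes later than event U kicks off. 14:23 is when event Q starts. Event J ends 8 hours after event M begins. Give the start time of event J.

19:23

Event M starts at 14:23 − 75 min = 13:08.
Event J ends at 13:08 + 480 min = 21:08.
Event U starts at 21:08 − 669 min = 09:59.
Event J starts at 09:59 + 564 min = 19:23.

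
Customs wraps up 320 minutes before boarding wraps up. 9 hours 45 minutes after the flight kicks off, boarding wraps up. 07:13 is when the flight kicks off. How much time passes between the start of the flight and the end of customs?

Boarding ends at 07:13 + 585 min = 16:58.
Customs ends at 16:58 − 320 min = 11:38.
From 07:13 to 11:38 is 265 minutes.

265 minutes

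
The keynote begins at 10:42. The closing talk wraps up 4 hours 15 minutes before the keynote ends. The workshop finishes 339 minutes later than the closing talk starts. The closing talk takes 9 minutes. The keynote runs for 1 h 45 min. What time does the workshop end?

The keynote ends at 10:42 + 105 min = 12:27.
The closing talk ends at 12:27 − 255 min = 08:12.
The closing talk starts at 08:12 − 9 min = 08:03.
The workshop ends at 08:03 + 339 min = 13:42.

13:42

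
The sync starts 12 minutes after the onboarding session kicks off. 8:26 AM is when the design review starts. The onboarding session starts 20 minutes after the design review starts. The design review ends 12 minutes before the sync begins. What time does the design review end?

The onboarding session starts at 8:26 AM + 20 min = 8:46 AM.
The sync starts at 8:46 AM + 12 min = 8:58 AM.
The design review ends at 8:58 AM − 12 min = 8:46 AM.

8:46 AM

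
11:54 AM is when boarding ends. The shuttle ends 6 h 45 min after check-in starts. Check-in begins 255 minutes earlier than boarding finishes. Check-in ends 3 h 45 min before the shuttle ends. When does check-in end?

10:39 AM

Check-in starts at 11:54 AM − 255 min = 7:39 AM.
The shuttle ends at 7:39 AM + 405 min = 2:24 PM.
Check-in ends at 2:24 PM − 225 min = 10:39 AM.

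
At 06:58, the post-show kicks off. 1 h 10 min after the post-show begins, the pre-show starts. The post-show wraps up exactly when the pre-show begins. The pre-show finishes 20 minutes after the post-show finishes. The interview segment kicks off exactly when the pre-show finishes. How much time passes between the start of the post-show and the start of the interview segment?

1.5 hours

The pre-show starts at 06:58 + 70 min = 08:08.
So the post-show ends at 08:08.
The pre-show ends at 08:08 + 20 min = 08:28.
So the interview segment starts at 08:28.
From 06:58 to 08:28 is 1.5 hours.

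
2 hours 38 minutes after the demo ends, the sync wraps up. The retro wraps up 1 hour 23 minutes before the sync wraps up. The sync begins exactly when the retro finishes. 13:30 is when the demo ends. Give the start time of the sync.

14:45

The sync ends at 13:30 + 158 min = 16:08.
The retro ends at 16:08 − 83 min = 14:45.
So the sync starts at 14:45.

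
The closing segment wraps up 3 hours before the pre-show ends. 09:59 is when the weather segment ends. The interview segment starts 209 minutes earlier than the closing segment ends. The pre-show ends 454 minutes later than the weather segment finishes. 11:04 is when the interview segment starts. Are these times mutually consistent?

Yes

The pre-show ends at 09:59 + 454 min = 17:33.
The closing segment ends at 17:33 − 180 min = 14:33.
The interview segment starts at 14:33 − 209 min = 11:04.
That matches the stated 11:04, so the schedule is consistent.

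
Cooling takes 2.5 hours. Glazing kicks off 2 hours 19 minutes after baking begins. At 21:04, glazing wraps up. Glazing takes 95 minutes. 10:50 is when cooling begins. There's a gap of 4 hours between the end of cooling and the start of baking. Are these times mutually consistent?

No

Cooling ends at 10:50 + 150 min = 13:20.
Baking starts at 13:20 + 240 min = 17:20.
Glazing starts at 17:20 + 139 min = 19:39.
Glazing ends at 19:39 + 95 min = 21:14.
But glazing is also said to end at 21:04 — a 10-minute conflict.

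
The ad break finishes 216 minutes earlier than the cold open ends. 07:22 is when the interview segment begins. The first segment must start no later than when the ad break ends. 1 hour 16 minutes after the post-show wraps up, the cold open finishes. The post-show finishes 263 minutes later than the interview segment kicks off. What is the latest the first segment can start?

The post-show ends at 07:22 + 263 min = 11:45.
The cold open ends at 11:45 + 76 min = 13:01.
The ad break ends at 13:01 − 216 min = 09:25.
The first segment is bounded by the ad break, so the latest it can start is 09:25.

09:25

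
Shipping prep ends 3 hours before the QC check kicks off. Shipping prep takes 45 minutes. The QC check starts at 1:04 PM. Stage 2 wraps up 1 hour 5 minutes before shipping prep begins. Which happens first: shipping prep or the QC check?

Shipping prep ends at 1:04 PM − 180 min = 10:04 AM.
Shipping prep starts at 10:04 AM − 45 min = 9:19 AM.
Shipping prep starts at 9:19 AM and the QC check starts at 1:04 PM, so shipping prep is first.

shipping prep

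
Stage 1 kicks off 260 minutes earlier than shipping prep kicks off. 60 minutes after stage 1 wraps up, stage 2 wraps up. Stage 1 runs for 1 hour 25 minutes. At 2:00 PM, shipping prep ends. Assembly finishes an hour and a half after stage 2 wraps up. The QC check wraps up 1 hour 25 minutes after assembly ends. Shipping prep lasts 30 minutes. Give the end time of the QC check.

2:30 PM

Shipping prep starts at 2:00 PM − 30 min = 1:30 PM.
Stage 1 starts at 1:30 PM − 260 min = 9:10 AM.
Stage 1 ends at 9:10 AM + 85 min = 10:35 AM.
Stage 2 ends at 10:35 AM + 60 min = 11:35 AM.
Assembly ends at 11:35 AM + 90 min = 1:05 PM.
The QC check ends at 1:05 PM + 85 min = 2:30 PM.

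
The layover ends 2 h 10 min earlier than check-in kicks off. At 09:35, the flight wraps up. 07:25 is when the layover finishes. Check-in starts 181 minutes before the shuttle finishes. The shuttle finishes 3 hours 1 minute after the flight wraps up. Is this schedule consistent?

The shuttle ends at 09:35 + 181 min = 12:36.
Check-in starts at 12:36 − 181 min = 09:35.
The layover ends at 09:35 − 130 min = 07:25.
That matches the stated 07:25, so the schedule is consistent.

Yes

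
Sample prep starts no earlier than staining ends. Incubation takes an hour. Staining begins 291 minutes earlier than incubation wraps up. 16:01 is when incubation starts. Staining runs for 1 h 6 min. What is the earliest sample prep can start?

Incubation ends at 16:01 + 60 min = 17:01.
Staining starts at 17:01 − 291 min = 12:10.
Staining ends at 12:10 + 66 min = 13:16.
Sample prep is bounded by staining, so the earliest it can start is 13:16.

13:16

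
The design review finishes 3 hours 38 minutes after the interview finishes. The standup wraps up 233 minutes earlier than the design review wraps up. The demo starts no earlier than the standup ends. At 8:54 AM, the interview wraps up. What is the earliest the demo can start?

The design review ends at 8:54 AM + 218 min = 12:32 PM.
The standup ends at 12:32 PM − 233 min = 8:39 AM.
The demo is bounded by the standup, so the earliest it can start is 8:39 AM.

8:39 AM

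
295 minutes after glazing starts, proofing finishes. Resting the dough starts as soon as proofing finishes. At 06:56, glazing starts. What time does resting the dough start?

11:51

Proofing ends at 06:56 + 295 min = 11:51.
So resting the dough starts at 11:51.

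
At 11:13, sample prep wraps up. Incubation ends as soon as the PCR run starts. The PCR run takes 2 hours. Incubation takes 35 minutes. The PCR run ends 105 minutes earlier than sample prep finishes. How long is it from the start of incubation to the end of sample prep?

The PCR run ends at 11:13 − 105 min = 09:28.
The PCR run starts at 09:28 − 120 min = 07:28.
So incubation ends at 07:28.
Incubation starts at 07:28 − 35 min = 06:53.
From 06:53 to 11:13 is 4 h 20 min.

4 h 20 min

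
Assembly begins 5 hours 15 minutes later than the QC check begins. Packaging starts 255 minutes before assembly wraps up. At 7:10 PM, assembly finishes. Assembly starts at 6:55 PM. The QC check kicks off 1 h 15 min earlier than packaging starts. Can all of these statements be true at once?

Packaging starts at 7:10 PM − 255 min = 2:55 PM.
The QC check starts at 2:55 PM − 75 min = 1:40 PM.
Assembly starts at 1:40 PM + 315 min = 6:55 PM.
That matches the stated 6:55 PM, so the schedule is consistent.

Yes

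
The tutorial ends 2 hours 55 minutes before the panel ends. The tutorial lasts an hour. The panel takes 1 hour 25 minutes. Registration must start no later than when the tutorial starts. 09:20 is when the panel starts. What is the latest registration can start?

06:50

The panel ends at 09:20 + 85 min = 10:45.
The tutorial ends at 10:45 − 175 min = 07:50.
The tutorial starts at 07:50 − 60 min = 06:50.
Registration is bounded by the tutorial, so the latest it can start is 06:50.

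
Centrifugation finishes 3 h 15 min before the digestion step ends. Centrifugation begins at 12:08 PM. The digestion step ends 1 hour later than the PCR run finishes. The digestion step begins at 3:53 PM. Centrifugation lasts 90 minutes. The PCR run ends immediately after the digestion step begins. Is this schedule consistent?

Yes

The PCR run ends at 3:53 PM.
The digestion step ends at 3:53 PM + 60 min = 4:53 PM.
Centrifugation ends at 4:53 PM − 195 min = 1:38 PM.
Centrifugation starts at 1:38 PM − 90 min = 12:08 PM.
That matches the stated 12:08 PM, so the schedule is consistent.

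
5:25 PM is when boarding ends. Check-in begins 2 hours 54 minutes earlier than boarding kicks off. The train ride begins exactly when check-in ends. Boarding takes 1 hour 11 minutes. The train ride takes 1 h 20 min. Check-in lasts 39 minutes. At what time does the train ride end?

3:19 PM

Boarding starts at 5:25 PM − 71 min = 4:14 PM.
Check-in starts at 4:14 PM − 174 min = 1:20 PM.
Check-in ends at 1:20 PM + 39 min = 1:59 PM.
So the train ride starts at 1:59 PM.
The train ride ends at 1:59 PM + 80 min = 3:19 PM.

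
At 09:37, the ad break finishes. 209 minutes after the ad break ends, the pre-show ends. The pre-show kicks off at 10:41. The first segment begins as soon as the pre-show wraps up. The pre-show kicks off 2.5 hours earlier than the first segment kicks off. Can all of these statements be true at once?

No

The pre-show ends at 09:37 + 209 min = 13:06.
So the first segment starts at 13:06.
The pre-show starts at 13:06 − 150 min = 10:36.
But the pre-show is also said to start at 10:41 — a 5-minute conflict.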